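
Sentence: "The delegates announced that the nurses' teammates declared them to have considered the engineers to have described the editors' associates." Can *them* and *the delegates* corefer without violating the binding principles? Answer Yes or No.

Yes

*the delegates* is an R-expression; Principle C requires it to be free (not bound by any c-commanding expression).
— them: subject of the clause headed by 'considered'; the pronoun does not c-command the R-expression — coreference allowed.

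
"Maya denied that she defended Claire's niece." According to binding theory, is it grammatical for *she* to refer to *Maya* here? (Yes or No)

*Maya* is an R-expression; Principle C requires it to be free (not bound by any c-commanding expression).
— she: subject of the clause headed by 'defended'; the pronoun does not c-command the R-expression — coreference allowed.

Yes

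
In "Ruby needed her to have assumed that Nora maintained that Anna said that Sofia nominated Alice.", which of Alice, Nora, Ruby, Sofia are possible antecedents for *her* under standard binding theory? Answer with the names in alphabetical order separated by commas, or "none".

none

*her* is a pronoun; Principle B requires it to be free in its binding domain — the matrix clause.
— Alice: object of the clause headed by 'nominated'; is c-commanded by the pronoun; coreference would bind this R-expression — blocked (Principle C).
— Nora: subject of the clause headed by 'maintained'; is c-commanded by the pronoun; coreference would bind this R-expression — blocked (Principle C).
— Ruby: subject of the matrix clause; c-commands the pronoun within its binding domain — blocked (Principle B).
— Sofia: subject of the clause headed by 'nominated'; is c-commanded by the pronoun; coreference would bind this R-expression — blocked (Principle C).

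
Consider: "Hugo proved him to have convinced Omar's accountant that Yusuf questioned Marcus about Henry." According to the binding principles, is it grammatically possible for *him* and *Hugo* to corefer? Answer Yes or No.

No

*him* is a pronoun; Principle B requires it to be free in its binding domain — the matrix clause.
— Hugo: subject of the matrix clause; c-commands the pronoun within its binding domain — blocked (Principle B).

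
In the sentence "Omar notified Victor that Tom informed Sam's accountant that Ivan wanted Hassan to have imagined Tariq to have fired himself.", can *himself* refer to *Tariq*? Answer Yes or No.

*himself* is a reflexive; Principle A requires it to be bound within its binding domain — the clause headed by 'fired'.
— Tariq: subject of the clause headed by 'fired'; c-commands the reflexive within its binding domain — allowed (Principle A).

Yes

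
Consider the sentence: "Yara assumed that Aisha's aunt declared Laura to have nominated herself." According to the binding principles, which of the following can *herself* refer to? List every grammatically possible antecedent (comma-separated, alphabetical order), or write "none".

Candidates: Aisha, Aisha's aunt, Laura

*herself* is a reflexive; Principle A requires it to be bound within its binding domain — the clause headed by 'nominated'.
— Aisha: possessor inside the subject DP of the clause headed by 'declared'; does not c-command the reflexive — cannot bind it (Principle A).
— Aisha's aunt: subject of the clause headed by 'declared'; c-commands the reflexive but lies outside its binding domain — cannot bind it (Principle A).
— Laura: subject of the clause headed by 'nominated'; c-commands the reflexive within its binding domain — allowed (Principle A).

Laura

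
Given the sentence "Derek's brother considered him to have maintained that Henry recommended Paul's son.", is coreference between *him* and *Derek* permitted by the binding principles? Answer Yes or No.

*him* is a pronoun; Principle B requires it to be free in its binding domain — the matrix clause.
— Derek: possessor inside the subject DP of the matrix clause; does not c-command the pronoun — Principle B does not apply; allowed.

Yes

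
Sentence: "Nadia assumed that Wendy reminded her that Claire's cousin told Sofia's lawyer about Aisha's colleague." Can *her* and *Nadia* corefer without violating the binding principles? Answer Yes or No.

Yes

*Nadia* is an R-expression; Principle C requires it to be free (not bound by any c-commanding expression).
— her: object of the clause headed by 'reminded'; the pronoun does not c-command the R-expression — coreference allowed.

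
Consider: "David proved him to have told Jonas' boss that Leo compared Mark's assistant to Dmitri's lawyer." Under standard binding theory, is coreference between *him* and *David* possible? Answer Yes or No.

*David* is an R-expression; Principle C requires it to be free (not bound by any c-commanding expression).
— him: subject of the clause headed by 'told'; the R-expression locally c-commands the pronoun — coreference blocked (Principle B on the pronoun).

No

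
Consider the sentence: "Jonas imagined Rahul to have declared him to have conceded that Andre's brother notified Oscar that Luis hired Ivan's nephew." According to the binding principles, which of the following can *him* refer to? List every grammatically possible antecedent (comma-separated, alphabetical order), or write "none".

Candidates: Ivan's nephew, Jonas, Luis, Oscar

*him* is a pronoun; Principle B requires it to be free in its binding domain — the clause headed by 'declared'.
— Ivan's nephew: object of the clause headed by 'hired'; is c-commanded by the pronoun; coreference would bind this R-expression — blocked (Principle C).
— Jonas: subject of the matrix clause; c-commands the pronoun but lies outside its binding domain — allowed.
— Luis: subject of the clause headed by 'hired'; is c-commanded by the pronoun; coreference would bind this R-expression — blocked (Principle C).
— Oscar: object of the clause headed by 'notified'; is c-commanded by the pronoun; coreference would bind this R-expression — blocked (Principle C).

Jonas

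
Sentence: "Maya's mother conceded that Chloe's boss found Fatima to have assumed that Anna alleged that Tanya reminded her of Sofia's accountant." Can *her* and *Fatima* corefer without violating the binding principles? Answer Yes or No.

Yes

*Fatima* is an R-expression; Principle C requires it to be free (not bound by any c-commanding expression).
— her: object of the clause headed by 'reminded'; the pronoun does not c-command the R-expression — coreference allowed.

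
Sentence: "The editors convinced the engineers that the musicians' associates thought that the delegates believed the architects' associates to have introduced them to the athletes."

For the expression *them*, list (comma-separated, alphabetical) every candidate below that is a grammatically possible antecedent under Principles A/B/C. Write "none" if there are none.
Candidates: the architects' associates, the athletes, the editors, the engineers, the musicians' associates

*them* is a pronoun; Principle B requires it to be free in its binding domain — the clause headed by 'introduced'.
— the architects' associates: subject of the clause headed by 'introduced'; c-commands the pronoun within its binding domain — blocked (Principle B).
— the athletes: second object of the clause headed by 'introduced'; is c-commanded by the pronoun; coreference would bind this R-expression — blocked (Principle C).
— the editors: subject of the matrix clause; c-commands the pronoun but lies outside its binding domain — allowed.
— the engineers: object of the matrix clause; c-commands the pronoun but lies outside its binding domain — allowed.
— the musicians' associates: subject of the clause headed by 'thought'; c-commands the pronoun but lies outside its binding domain — allowed.

the editors, the engineers, the musicians' associates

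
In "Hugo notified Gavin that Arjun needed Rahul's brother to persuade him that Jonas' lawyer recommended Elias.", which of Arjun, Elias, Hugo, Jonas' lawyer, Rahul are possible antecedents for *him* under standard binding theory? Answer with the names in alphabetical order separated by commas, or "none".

*him* is a pronoun; Principle B requires it to be free in its binding domain — the clause headed by 'persuade'.
— Arjun: subject of the clause headed by 'needed'; c-commands the pronoun but lies outside its binding domain — allowed.
— Elias: object of the clause headed by 'recommended'; is c-commanded by the pronoun; coreference would bind this R-expression — blocked (Principle C).
— Hugo: subject of the matrix clause; c-commands the pronoun but lies outside its binding domain — allowed.
— Jonas' lawyer: subject of the clause headed by 'recommended'; is c-commanded by the pronoun; coreference would bind this R-expression — blocked (Principle C).
— Rahul: possessor inside the subject DP of the clause headed by 'persuade'; does not c-command the pronoun — Principle B does not apply; allowed.

Arjun, Hugo, Rahul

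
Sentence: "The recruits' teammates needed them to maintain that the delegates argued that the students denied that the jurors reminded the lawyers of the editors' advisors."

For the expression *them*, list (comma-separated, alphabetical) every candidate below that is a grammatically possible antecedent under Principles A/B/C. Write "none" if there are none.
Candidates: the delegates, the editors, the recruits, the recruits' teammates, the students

*them* is a pronoun; Principle B requires it to be free in its binding domain — the matrix clause.
— the delegates: subject of the clause headed by 'argued'; is c-commanded by the pronoun; coreference would bind this R-expression — blocked (Principle C).
— the editors: possessor inside the second object DP of the clause headed by 'reminded'; is c-commanded by the pronoun; coreference would bind this R-expression — blocked (Principle C).
— the recruits: possessor inside the subject DP of the matrix clause; does not c-command the pronoun — Principle B does not apply; allowed.
— the recruits' teammates: subject of the matrix clause; c-commands the pronoun within its binding domain — blocked (Principle B).
— the students: subject of the clause headed by 'denied'; is c-commanded by the pronoun; coreference would bind this R-expression — blocked (Principle C).

the recruits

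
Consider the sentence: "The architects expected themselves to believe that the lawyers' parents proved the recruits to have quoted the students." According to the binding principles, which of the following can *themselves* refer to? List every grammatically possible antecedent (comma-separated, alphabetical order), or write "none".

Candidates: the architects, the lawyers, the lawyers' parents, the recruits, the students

the architects

*themselves* is a reflexive; Principle A requires it to be bound within its binding domain — the matrix clause.
— the architects: subject of the matrix clause; c-commands the reflexive within its binding domain — allowed (Principle A).
— the lawyers: possessor inside the subject DP of the clause headed by 'proved'; does not c-command the reflexive — cannot bind it (Principle A).
— the lawyers' parents: subject of the clause headed by 'proved'; does not c-command the reflexive — cannot bind it (Principle A).
— the recruits: subject of the clause headed by 'quoted'; does not c-command the reflexive — cannot bind it (Principle A).
— the students: object of the clause headed by 'quoted'; does not c-command the reflexive — cannot bind it (Principle A).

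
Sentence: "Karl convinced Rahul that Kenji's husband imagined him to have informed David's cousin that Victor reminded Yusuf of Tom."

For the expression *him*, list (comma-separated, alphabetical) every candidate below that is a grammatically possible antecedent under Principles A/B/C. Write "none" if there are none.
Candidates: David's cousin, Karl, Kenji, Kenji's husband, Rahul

Karl, Kenji, Rahul

*him* is a pronoun; Principle B requires it to be free in its binding domain — the clause headed by 'imagined'.
— David's cousin: object of the clause headed by 'informed'; is c-commanded by the pronoun; coreference would bind this R-expression — blocked (Principle C).
— Karl: subject of the matrix clause; c-commands the pronoun but lies outside its binding domain — allowed.
— Kenji: possessor inside the subject DP of the clause headed by 'imagined'; does not c-command the pronoun — Principle B does not apply; allowed.
— Kenji's husband: subject of the clause headed by 'imagined'; c-commands the pronoun within its binding domain — blocked (Principle B).
— Rahul: object of the matrix clause; c-commands the pronoun but lies outside its binding domain — allowed.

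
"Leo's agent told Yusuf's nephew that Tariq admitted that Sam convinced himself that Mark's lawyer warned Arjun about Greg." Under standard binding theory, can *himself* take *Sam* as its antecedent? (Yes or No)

Yes

*himself* is a reflexive; Principle A requires it to be bound within its binding domain — the clause headed by 'convinced'.
— Sam: subject of the clause headed by 'convinced'; c-commands the reflexive within its binding domain — allowed (Principle A).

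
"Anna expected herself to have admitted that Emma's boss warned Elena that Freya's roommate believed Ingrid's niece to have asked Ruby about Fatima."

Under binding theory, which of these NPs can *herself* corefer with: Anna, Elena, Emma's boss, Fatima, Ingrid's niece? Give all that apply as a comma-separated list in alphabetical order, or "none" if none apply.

Anna

*herself* is a reflexive; Principle A requires it to be bound within its binding domain — the matrix clause.
— Anna: subject of the matrix clause; c-commands the reflexive within its binding domain — allowed (Principle A).
— Elena: object of the clause headed by 'warned'; does not c-command the reflexive — cannot bind it (Principle A).
— Emma's boss: subject of the clause headed by 'warned'; does not c-command the reflexive — cannot bind it (Principle A).
— Fatima: second object of the clause headed by 'asked'; does not c-command the reflexive — cannot bind it (Principle A).
— Ingrid's niece: subject of the clause headed by 'asked'; does not c-command the reflexive — cannot bind it (Principle A).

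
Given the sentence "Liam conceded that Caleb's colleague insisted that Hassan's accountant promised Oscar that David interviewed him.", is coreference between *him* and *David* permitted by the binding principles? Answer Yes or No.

*him* is a pronoun; Principle B requires it to be free in its binding domain — the clause headed by 'interviewed'.
— David: subject of the clause headed by 'interviewed'; c-commands the pronoun within its binding domain — blocked (Principle B).

No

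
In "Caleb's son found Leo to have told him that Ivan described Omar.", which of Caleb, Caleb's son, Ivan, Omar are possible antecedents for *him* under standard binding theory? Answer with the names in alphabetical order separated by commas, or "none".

*him* is a pronoun; Principle B requires it to be free in its binding domain — the clause headed by 'told'.
— Caleb: possessor inside the subject DP of the matrix clause; does not c-command the pronoun — Principle B does not apply; allowed.
— Caleb's son: subject of the matrix clause; c-commands the pronoun but lies outside its binding domain — allowed.
— Ivan: subject of the clause headed by 'described'; is c-commanded by the pronoun; coreference would bind this R-expression — blocked (Principle C).
— Omar: object of the clause headed by 'described'; is c-commanded by the pronoun; coreference would bind this R-expression — blocked (Principle C).

Caleb, Caleb's son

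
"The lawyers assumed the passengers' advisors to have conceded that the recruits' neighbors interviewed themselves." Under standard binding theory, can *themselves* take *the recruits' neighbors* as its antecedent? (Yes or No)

Yes

*themselves* is a reflexive; Principle A requires it to be bound within its binding domain — the clause headed by 'interviewed'.
— the recruits' neighbors: subject of the clause headed by 'interviewed'; c-commands the reflexive within its binding domain — allowed (Principle A).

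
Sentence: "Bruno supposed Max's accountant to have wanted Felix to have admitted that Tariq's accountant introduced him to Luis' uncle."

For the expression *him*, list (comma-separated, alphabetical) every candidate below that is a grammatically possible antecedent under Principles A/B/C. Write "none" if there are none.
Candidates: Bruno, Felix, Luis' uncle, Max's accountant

*him* is a pronoun; Principle B requires it to be free in its binding domain — the clause headed by 'introduced'.
— Bruno: subject of the matrix clause; c-commands the pronoun but lies outside its binding domain — allowed.
— Felix: subject of the clause headed by 'admitted'; c-commands the pronoun but lies outside its binding domain — allowed.
— Luis' uncle: second object of the clause headed by 'introduced'; is c-commanded by the pronoun; coreference would bind this R-expression — blocked (Principle C).
— Max's accountant: subject of the clause headed by 'wanted'; c-commands the pronoun but lies outside its binding domain — allowed.

Bruno, Felix, Max's accountant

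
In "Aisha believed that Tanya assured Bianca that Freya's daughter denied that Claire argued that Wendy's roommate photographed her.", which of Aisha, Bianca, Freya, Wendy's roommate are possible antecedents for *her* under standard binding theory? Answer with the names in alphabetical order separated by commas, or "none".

Aisha, Bianca, Freya

*her* is a pronoun; Principle B requires it to be free in its binding domain — the clause headed by 'photographed'.
— Aisha: subject of the matrix clause; c-commands the pronoun but lies outside its binding domain — allowed.
— Bianca: object of the clause headed by 'assured'; c-commands the pronoun but lies outside its binding domain — allowed.
— Freya: possessor inside the subject DP of the clause headed by 'denied'; does not c-command the pronoun — Principle B does not apply; allowed.
— Wendy's roommate: subject of the clause headed by 'photographed'; c-commands the pronoun within its binding domain — blocked (Principle B).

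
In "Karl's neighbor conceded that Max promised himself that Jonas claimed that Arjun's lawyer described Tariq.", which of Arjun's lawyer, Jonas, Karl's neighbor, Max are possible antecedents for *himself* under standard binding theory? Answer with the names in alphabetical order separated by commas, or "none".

*himself* is a reflexive; Principle A requires it to be bound within its binding domain — the clause headed by 'promised'.
— Arjun's lawyer: subject of the clause headed by 'described'; does not c-command the reflexive — cannot bind it (Principle A).
— Jonas: subject of the clause headed by 'claimed'; does not c-command the reflexive — cannot bind it (Principle A).
— Karl's neighbor: subject of the matrix clause; c-commands the reflexive but lies outside its binding domain — cannot bind it (Principle A).
— Max: subject of the clause headed by 'promised'; c-commands the reflexive within its binding domain — allowed (Principle A).

Max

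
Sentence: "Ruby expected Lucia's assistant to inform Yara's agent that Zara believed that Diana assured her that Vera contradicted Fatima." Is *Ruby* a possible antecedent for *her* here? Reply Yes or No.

Yes

*her* is a pronoun; Principle B requires it to be free in its binding domain — the clause headed by 'assured'.
— Ruby: subject of the matrix clause; c-commands the pronoun but lies outside its binding domain — allowed.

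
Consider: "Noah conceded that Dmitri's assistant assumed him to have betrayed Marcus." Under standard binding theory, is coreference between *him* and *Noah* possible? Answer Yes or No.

*Noah* is an R-expression; Principle C requires it to be free (not bound by any c-commanding expression).
— him: subject of the clause headed by 'betrayed'; the pronoun does not c-command the R-expression — coreference allowed.

Yes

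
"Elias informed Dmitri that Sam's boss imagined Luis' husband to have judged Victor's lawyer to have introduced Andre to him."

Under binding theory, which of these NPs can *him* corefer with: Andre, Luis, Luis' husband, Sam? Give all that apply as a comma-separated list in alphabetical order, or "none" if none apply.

Luis, Luis' husband, Sam

*him* is a pronoun; Principle B requires it to be free in its binding domain — the clause headed by 'introduced'.
— Andre: object of the clause headed by 'introduced'; c-commands the pronoun within its binding domain — blocked (Principle B).
— Luis: possessor inside the subject DP of the clause headed by 'judged'; does not c-command the pronoun — Principle B does not apply; allowed.
— Luis' husband: subject of the clause headed by 'judged'; c-commands the pronoun but lies outside its binding domain — allowed.
— Sam: possessor inside the subject DP of the clause headed by 'imagined'; does not c-command the pronoun — Principle B does not apply; allowed.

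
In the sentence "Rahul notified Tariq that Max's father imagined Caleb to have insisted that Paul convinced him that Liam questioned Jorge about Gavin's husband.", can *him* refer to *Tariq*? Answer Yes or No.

*him* is a pronoun; Principle B requires it to be free in its binding domain — the clause headed by 'convinced'.
— Tariq: object of the matrix clause; c-commands the pronoun but lies outside its binding domain — allowed.

Yes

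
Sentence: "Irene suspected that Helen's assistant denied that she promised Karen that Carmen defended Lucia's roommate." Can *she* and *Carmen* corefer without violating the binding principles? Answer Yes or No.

*Carmen* is an R-expression; Principle C requires it to be free (not bound by any c-commanding expression).
— she: subject of the clause headed by 'promised'; the pronoun c-commands the R-expression — coreference blocked (Principle C).

No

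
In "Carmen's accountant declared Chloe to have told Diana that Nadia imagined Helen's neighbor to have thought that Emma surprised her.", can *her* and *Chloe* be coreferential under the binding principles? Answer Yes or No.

*Chloe* is an R-expression; Principle C requires it to be free (not bound by any c-commanding expression).
— her: object of the clause headed by 'surprised'; the pronoun does not c-command the R-expression — coreference allowed.

Yes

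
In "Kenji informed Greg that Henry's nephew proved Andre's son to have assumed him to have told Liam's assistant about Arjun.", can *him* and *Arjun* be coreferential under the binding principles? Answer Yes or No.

No

*Arjun* is an R-expression; Principle C requires it to be free (not bound by any c-commanding expression).
— him: subject of the clause headed by 'told'; the pronoun c-commands the R-expression — coreference blocked (Principle C).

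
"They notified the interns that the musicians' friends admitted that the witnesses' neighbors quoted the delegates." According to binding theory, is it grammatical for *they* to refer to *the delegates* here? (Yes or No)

No

*the delegates* is an R-expression; Principle C requires it to be free (not bound by any c-commanding expression).
— they: subject of the matrix clause; the pronoun c-commands the R-expression — coreference blocked (Principle C).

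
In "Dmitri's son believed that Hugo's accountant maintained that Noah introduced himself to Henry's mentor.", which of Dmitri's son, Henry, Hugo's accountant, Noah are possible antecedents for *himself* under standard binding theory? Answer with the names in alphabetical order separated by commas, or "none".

Noah

*himself* is a reflexive; Principle A requires it to be bound within its binding domain — the clause headed by 'introduced'.
— Dmitri's son: subject of the matrix clause; c-commands the reflexive but lies outside its binding domain — cannot bind it (Principle A).
— Henry: possessor inside the second object DP of the clause headed by 'introduced'; does not c-command the reflexive — cannot bind it (Principle A).
— Hugo's accountant: subject of the clause headed by 'maintained'; c-commands the reflexive but lies outside its binding domain — cannot bind it (Principle A).
— Noah: subject of the clause headed by 'introduced'; c-commands the reflexive within its binding domain — allowed (Principle A).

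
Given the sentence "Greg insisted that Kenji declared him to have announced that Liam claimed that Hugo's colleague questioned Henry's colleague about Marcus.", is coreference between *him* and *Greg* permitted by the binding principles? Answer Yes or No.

*him* is a pronoun; Principle B requires it to be free in its binding domain — the clause headed by 'declared'.
— Greg: subject of the matrix clause; c-commands the pronoun but lies outside its binding domain — allowed.

Yes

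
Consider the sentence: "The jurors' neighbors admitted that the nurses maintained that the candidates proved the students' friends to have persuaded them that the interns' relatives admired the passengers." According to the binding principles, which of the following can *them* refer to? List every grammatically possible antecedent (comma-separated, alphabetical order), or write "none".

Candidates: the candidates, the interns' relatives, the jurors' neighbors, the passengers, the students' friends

the candidates, the jurors' neighbors

*them* is a pronoun; Principle B requires it to be free in its binding domain — the clause headed by 'persuaded'.
— the candidates: subject of the clause headed by 'proved'; c-commands the pronoun but lies outside its binding domain — allowed.
— the interns' relatives: subject of the clause headed by 'admired'; is c-commanded by the pronoun; coreference would bind this R-expression — blocked (Principle C).
— the jurors' neighbors: subject of the matrix clause; c-commands the pronoun but lies outside its binding domain — allowed.
— the passengers: object of the clause headed by 'admired'; is c-commanded by the pronoun; coreference would bind this R-expression — blocked (Principle C).
— the students' friends: subject of the clause headed by 'persuaded'; c-commands the pronoun within its binding domain — blocked (Principle B).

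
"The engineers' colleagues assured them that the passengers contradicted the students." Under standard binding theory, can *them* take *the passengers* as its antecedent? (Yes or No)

No

*them* is a pronoun; Principle B requires it to be free in its binding domain — the matrix clause.
— the passengers: subject of the clause headed by 'contradicted'; is c-commanded by the pronoun; coreference would bind this R-expression — blocked (Principle C).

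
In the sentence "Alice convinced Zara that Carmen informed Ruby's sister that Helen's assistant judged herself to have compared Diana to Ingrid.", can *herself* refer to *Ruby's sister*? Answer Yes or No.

No

*herself* is a reflexive; Principle A requires it to be bound within its binding domain — the clause headed by 'judged'.
— Ruby's sister: object of the clause headed by 'informed'; c-commands the reflexive but lies outside its binding domain — cannot bind it (Principle A).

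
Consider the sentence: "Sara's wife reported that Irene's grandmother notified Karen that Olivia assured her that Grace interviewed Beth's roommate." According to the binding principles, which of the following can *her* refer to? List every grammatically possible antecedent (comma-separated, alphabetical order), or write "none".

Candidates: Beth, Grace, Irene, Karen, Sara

Irene, Karen, Sara

*her* is a pronoun; Principle B requires it to be free in its binding domain — the clause headed by 'assured'.
— Beth: possessor inside the object DP of the clause headed by 'interviewed'; is c-commanded by the pronoun; coreference would bind this R-expression — blocked (Principle C).
— Grace: subject of the clause headed by 'interviewed'; is c-commanded by the pronoun; coreference would bind this R-expression — blocked (Principle C).
— Irene: possessor inside the subject DP of the clause headed by 'notified'; does not c-command the pronoun — Principle B does not apply; allowed.
— Karen: object of the clause headed by 'notified'; c-commands the pronoun but lies outside its binding domain — allowed.
— Sara: possessor inside the subject DP of the matrix clause; does not c-command the pronoun — Principle B does not apply; allowed.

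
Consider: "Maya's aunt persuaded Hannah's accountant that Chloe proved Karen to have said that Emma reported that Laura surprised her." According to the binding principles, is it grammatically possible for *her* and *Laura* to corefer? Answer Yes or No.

No

*her* is a pronoun; Principle B requires it to be free in its binding domain — the clause headed by 'surprised'.
— Laura: subject of the clause headed by 'surprised'; c-commands the pronoun within its binding domain — blocked (Principle B).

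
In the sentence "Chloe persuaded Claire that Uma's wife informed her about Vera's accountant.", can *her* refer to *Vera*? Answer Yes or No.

*her* is a pronoun; Principle B requires it to be free in its binding domain — the clause headed by 'informed'.
— Vera: possessor inside the second object DP of the clause headed by 'informed'; is c-commanded by the pronoun; coreference would bind this R-expression — blocked (Principle C).

No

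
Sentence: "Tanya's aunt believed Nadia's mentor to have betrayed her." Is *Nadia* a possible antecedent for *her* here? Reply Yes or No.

*her* is a pronoun; Principle B requires it to be free in its binding domain — the clause headed by 'betrayed'.
— Nadia: possessor inside the subject DP of the clause headed by 'betrayed'; does not c-command the pronoun — Principle B does not apply; allowed.

Yes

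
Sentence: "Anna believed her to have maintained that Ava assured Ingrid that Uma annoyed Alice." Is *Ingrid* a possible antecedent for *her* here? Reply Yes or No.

*her* is a pronoun; Principle B requires it to be free in its binding domain — the matrix clause.
— Ingrid: object of the clause headed by 'assured'; is c-commanded by the pronoun; coreference would bind this R-expression — blocked (Principle C).

No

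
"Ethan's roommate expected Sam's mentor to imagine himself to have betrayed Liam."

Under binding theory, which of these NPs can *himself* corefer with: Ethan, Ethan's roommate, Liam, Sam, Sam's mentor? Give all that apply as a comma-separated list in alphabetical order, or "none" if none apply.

Sam's mentor

*himself* is a reflexive; Principle A requires it to be bound within its binding domain — the clause headed by 'imagine'.
— Ethan: possessor inside the subject DP of the matrix clause; does not c-command the reflexive — cannot bind it (Principle A).
— Ethan's roommate: subject of the matrix clause; c-commands the reflexive but lies outside its binding domain — cannot bind it (Principle A).
— Liam: object of the clause headed by 'betrayed'; does not c-command the reflexive — cannot bind it (Principle A).
— Sam: possessor inside the subject DP of the clause headed by 'imagine'; does not c-command the reflexive — cannot bind it (Principle A).
— Sam's mentor: subject of the clause headed by 'imagine'; c-commands the reflexive within its binding domain — allowed (Principle A).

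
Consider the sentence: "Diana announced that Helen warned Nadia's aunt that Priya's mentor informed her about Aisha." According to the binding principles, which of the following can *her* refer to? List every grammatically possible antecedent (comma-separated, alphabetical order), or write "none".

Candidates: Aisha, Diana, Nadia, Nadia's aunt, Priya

Diana, Nadia, Nadia's aunt, Priya

*her* is a pronoun; Principle B requires it to be free in its binding domain — the clause headed by 'informed'.
— Aisha: second object of the clause headed by 'informed'; is c-commanded by the pronoun; coreference would bind this R-expression — blocked (Principle C).
— Diana: subject of the matrix clause; c-commands the pronoun but lies outside its binding domain — allowed.
— Nadia: possessor inside the object DP of the clause headed by 'warned'; does not c-command the pronoun — Principle B does not apply; allowed.
— Nadia's aunt: object of the clause headed by 'warned'; c-commands the pronoun but lies outside its binding domain — allowed.
— Priya: possessor inside the subject DP of the clause headed by 'informed'; does not c-command the pronoun — Principle B does not apply; allowed.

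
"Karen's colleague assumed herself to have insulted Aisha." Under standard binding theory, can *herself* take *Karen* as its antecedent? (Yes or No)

No

*herself* is a reflexive; Principle A requires it to be bound within its binding domain — the matrix clause.
— Karen: possessor inside the subject DP of the matrix clause; does not c-command the reflexive — cannot bind it (Principle A).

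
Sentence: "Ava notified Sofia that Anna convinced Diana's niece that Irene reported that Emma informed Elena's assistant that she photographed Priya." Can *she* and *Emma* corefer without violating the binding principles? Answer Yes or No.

*Emma* is an R-expression; Principle C requires it to be free (not bound by any c-commanding expression).
— she: subject of the clause headed by 'photographed'; the pronoun does not c-command the R-expression — coreference allowed.

Yes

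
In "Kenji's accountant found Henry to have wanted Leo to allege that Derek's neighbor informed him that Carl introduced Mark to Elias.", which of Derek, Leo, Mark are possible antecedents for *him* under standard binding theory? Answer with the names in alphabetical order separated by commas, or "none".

*him* is a pronoun; Principle B requires it to be free in its binding domain — the clause headed by 'informed'.
— Derek: possessor inside the subject DP of the clause headed by 'informed'; does not c-command the pronoun — Principle B does not apply; allowed.
— Leo: subject of the clause headed by 'allege'; c-commands the pronoun but lies outside its binding domain — allowed.
— Mark: object of the clause headed by 'introduced'; is c-commanded by the pronoun; coreference would bind this R-expression — blocked (Principle C).

Derek, Leo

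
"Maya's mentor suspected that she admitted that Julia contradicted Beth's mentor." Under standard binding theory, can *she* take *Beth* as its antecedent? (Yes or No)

No

*she* is a pronoun; Principle B requires it to be free in its binding domain — the clause headed by 'admitted'.
— Beth: possessor inside the object DP of the clause headed by 'contradicted'; is c-commanded by the pronoun; coreference would bind this R-expression — blocked (Principle C).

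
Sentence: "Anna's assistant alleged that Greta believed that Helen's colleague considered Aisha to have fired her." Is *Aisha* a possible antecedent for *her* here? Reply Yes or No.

*her* is a pronoun; Principle B requires it to be free in its binding domain — the clause headed by 'fired'.
— Aisha: subject of the clause headed by 'fired'; c-commands the pronoun within its binding domain — blocked (Principle B).

No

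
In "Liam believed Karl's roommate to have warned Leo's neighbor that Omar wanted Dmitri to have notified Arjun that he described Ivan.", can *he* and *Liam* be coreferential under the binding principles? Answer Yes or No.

*Liam* is an R-expression; Principle C requires it to be free (not bound by any c-commanding expression).
— he: subject of the clause headed by 'described'; the pronoun does not c-command the R-expression — coreference allowed.

Yes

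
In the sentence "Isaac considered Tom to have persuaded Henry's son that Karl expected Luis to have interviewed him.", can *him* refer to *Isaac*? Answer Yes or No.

Yes

*him* is a pronoun; Principle B requires it to be free in its binding domain — the clause headed by 'interviewed'.
— Isaac: subject of the matrix clause; c-commands the pronoun but lies outside its binding domain — allowed.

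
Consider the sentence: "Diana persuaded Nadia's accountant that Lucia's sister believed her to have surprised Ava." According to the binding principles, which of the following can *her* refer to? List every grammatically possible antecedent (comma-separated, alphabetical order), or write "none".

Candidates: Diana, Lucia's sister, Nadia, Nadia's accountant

*her* is a pronoun; Principle B requires it to be free in its binding domain — the clause headed by 'believed'.
— Diana: subject of the matrix clause; c-commands the pronoun but lies outside its binding domain — allowed.
— Lucia's sister: subject of the clause headed by 'believed'; c-commands the pronoun within its binding domain — blocked (Principle B).
— Nadia: possessor inside the object DP of the matrix clause; does not c-command the pronoun — Principle B does not apply; allowed.
— Nadia's accountant: object of the matrix clause; c-commands the pronoun but lies outside its binding domain — allowed.

Diana, Nadia, Nadia's accountant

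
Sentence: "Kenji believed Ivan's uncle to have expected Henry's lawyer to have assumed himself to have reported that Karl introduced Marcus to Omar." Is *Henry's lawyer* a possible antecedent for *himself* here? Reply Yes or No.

*himself* is a reflexive; Principle A requires it to be bound within its binding domain — the clause headed by 'assumed'.
— Henry's lawyer: subject of the clause headed by 'assumed'; c-commands the reflexive within its binding domain — allowed (Principle A).

Yes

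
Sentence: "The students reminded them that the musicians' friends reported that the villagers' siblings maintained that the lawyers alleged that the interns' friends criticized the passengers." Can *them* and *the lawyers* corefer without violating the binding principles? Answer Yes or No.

*the lawyers* is an R-expression; Principle C requires it to be free (not bound by any c-commanding expression).
— them: object of the matrix clause; the pronoun c-commands the R-expression — coreference blocked (Principle C).

No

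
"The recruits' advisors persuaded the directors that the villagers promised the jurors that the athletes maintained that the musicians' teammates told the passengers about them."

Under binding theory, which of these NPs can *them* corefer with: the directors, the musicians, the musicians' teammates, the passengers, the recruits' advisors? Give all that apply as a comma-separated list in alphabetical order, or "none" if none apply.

the directors, the musicians, the recruits' advisors

*them* is a pronoun; Principle B requires it to be free in its binding domain — the clause headed by 'told'.
— the directors: object of the matrix clause; c-commands the pronoun but lies outside its binding domain — allowed.
— the musicians: possessor inside the subject DP of the clause headed by 'told'; does not c-command the pronoun — Principle B does not apply; allowed.
— the musicians' teammates: subject of the clause headed by 'told'; c-commands the pronoun within its binding domain — blocked (Principle B).
— the passengers: object of the clause headed by 'told'; c-commands the pronoun within its binding domain — blocked (Principle B).
— the recruits' advisors: subject of the matrix clause; c-commands the pronoun but lies outside its binding domain — allowed.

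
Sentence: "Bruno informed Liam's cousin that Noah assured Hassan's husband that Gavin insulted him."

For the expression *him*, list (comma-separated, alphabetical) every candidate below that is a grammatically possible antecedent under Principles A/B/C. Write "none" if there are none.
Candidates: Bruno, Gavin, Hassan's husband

Bruno, Hassan's husband

*him* is a pronoun; Principle B requires it to be free in its binding domain — the clause headed by 'insulted'.
— Bruno: subject of the matrix clause; c-commands the pronoun but lies outside its binding domain — allowed.
— Gavin: subject of the clause headed by 'insulted'; c-commands the pronoun within its binding domain — blocked (Principle B).
— Hassan's husband: object of the clause headed by 'assured'; c-commands the pronoun but lies outside its binding domain — allowed.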